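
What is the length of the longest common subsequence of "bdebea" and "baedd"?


LCS of "bdebea" and "baedd"
DP table:
           b    a    e    d    d
      0    0    0    0    0    0
  b   0    1    1    1    1    1
  d   0    1    1    1    2    2
  e   0    1    1    2    2    2
  b   0    1    1    2    2    2
  e   0    1    1    2    2    2
  a   0    1    2    2    2    2
LCS length = dp[6][5] = 2

2


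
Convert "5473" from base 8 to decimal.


Input: "5473" in base 8
Positional expansion:
  Digit '5' (value 5) x 8^3 = 2560
  Digit '4' (value 4) x 8^2 = 256
  Digit '7' (value 7) x 8^1 = 56
  Digit '3' (value 3) x 8^0 = 3
Sum = 2875

2875


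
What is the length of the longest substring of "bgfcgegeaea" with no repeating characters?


Input: "bgfcgegeaea"
Sliding window (track last position of each char):
  Position 0 ('b'): window [0,0] length 1 -- new best
  Position 1 ('g'): window [0,1] length 2 -- new best
  Position 2 ('f'): window [0,2] length 3 -- new best
  Position 3 ('c'): window [0,3] length 4 -- new best
  Position 4 ('g'): repeat (last at 1), move window start to 2
  Position 4 ('g'): window [2,4] length 3
  Position 5 ('e'): window [2,5] length 4
  Position 6 ('g'): repeat (last at 4), move window start to 5
  Position 6 ('g'): window [5,6] length 2
  Position 7 ('e'): repeat (last at 5), move window start to 6
  Position 7 ('e'): window [6,7] length 2
  Position 8 ('a'): window [6,8] length 3
  Position 9 ('e'): repeat (last at 7), move window start to 8
  Position 9 ('e'): window [8,9] length 2
  Position 10 ('a'): repeat (last at 8), move window start to 9
  Position 10 ('a'): window [9,10] length 2
Longest substring with no repeats: "bgfc" with length 4

4


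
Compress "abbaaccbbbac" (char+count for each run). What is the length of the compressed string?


Input: abbaaccbbbac
Runs:
  'a' x 1 => "a1"
  'b' x 2 => "b2"
  'a' x 2 => "a2"
  'c' x 2 => "c2"
  'b' x 3 => "b3"
  'a' x 1 => "a1"
  'c' x 1 => "c1"
Compressed: "a1b2a2c2b3a1c1"
Compressed length: 14

14


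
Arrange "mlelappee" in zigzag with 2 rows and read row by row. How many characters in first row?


Zigzag "mlelappee" into 2 rows:
Placing characters:
  'm' => row 0
  'l' => row 1
  'e' => row 0
  'l' => row 1
  'a' => row 0
  'p' => row 1
  'p' => row 0
  'e' => row 1
  'e' => row 0
Rows:
  Row 0: "meape"
  Row 1: "llpe"
First row length: 5

5


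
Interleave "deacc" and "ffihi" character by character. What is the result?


Interleaving "deacc" and "ffihi":
  Position 0: 'd' from first, 'f' from second => "df"
  Position 1: 'e' from first, 'f' from second => "ef"
  Position 2: 'a' from first, 'i' from second => "ai"
  Position 3: 'c' from first, 'h' from second => "ch"
  Position 4: 'c' from first, 'i' from second => "ci"
Result: dfefaichci

dfefaichci


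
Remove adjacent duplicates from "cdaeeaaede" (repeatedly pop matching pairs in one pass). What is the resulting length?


Input: cdaeeaaede
Stack-based adjacent duplicate removal:
  Read 'c': push. Stack: c
  Read 'd': push. Stack: cd
  Read 'a': push. Stack: cda
  Read 'e': push. Stack: cdae
  Read 'e': matches stack top 'e' => pop. Stack: cda
  Read 'a': matches stack top 'a' => pop. Stack: cd
  Read 'a': push. Stack: cda
  Read 'e': push. Stack: cdae
  Read 'd': push. Stack: cdaed
  Read 'e': push. Stack: cdaede
Final stack: "cdaede" (length 6)

6


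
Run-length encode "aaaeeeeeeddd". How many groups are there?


Input: aaaeeeeeeddd
Scanning for consecutive runs:
  Group 1: 'a' x 3 (positions 0-2)
  Group 2: 'e' x 6 (positions 3-8)
  Group 3: 'd' x 3 (positions 9-11)
Total groups: 3

3


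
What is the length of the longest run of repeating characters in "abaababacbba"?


Input: "abaababacbba"
Scanning for longest run:
  Position 1 ('b'): new char, reset run to 1
  Position 2 ('a'): new char, reset run to 1
  Position 3 ('a'): continues run of 'a', length=2
  Position 4 ('b'): new char, reset run to 1
  Position 5 ('a'): new char, reset run to 1
  Position 6 ('b'): new char, reset run to 1
  Position 7 ('a'): new char, reset run to 1
  Position 8 ('c'): new char, reset run to 1
  Position 9 ('b'): new char, reset run to 1
  Position 10 ('b'): continues run of 'b', length=2
  Position 11 ('a'): new char, reset run to 1
Longest run: 'a' with length 2

2


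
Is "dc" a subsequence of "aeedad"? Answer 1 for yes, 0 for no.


Check if "dc" is a subsequence of "aeedad"
Greedy scan:
  Position 0 ('a'): no match needed
  Position 1 ('e'): no match needed
  Position 2 ('e'): no match needed
  Position 3 ('d'): matches sub[0] = 'd'
  Position 4 ('a'): no match needed
  Position 5 ('d'): no match needed
Only matched 1/2 characters => not a subsequence

0


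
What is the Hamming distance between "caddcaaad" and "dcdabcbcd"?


Comparing "caddcaaad" and "dcdabcbcd" position by position:
  Position 0: 'c' vs 'd' => differ
  Position 1: 'a' vs 'c' => differ
  Position 2: 'd' vs 'd' => same
  Position 3: 'd' vs 'a' => differ
  Position 4: 'c' vs 'b' => differ
  Position 5: 'a' vs 'c' => differ
  Position 6: 'a' vs 'b' => differ
  Position 7: 'a' vs 'c' => differ
  Position 8: 'd' vs 'd' => same
Total differences (Hamming distance): 7

7


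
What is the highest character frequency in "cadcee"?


Input: cadcee
Character counts:
  'a': 1
  'c': 2
  'd': 1
  'e': 2
Maximum frequency: 2

2


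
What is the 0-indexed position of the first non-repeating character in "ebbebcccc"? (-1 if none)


Input: ebbebcccc
Character frequencies:
  'b': 3
  'c': 4
  'e': 2
Scanning left to right for freq == 1:
  Position 0 ('e'): freq=2, skip
  Position 1 ('b'): freq=3, skip
  Position 2 ('b'): freq=3, skip
  Position 3 ('e'): freq=2, skip
  Position 4 ('b'): freq=3, skip
  Position 5 ('c'): freq=4, skip
  Position 6 ('c'): freq=4, skip
  Position 7 ('c'): freq=4, skip
  Position 8 ('c'): freq=4, skip
  No unique character found => answer = -1

-1


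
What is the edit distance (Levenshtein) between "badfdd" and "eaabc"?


Computing edit distance: "badfdd" -> "eaabc"
DP table:
           e    a    a    b    c
      0    1    2    3    4    5
  b   1    1    2    3    3    4
  a   2    2    1    2    3    4
  d   3    3    2    2    3    4
  f   4    4    3    3    3    4
  d   5    5    4    4    4    4
  d   6    6    5    5    5    5
Edit distance = dp[6][5] = 5

5


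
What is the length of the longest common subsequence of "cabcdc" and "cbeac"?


LCS of "cabcdc" and "cbeac"
DP table:
           c    b    e    a    c
      0    0    0    0    0    0
  c   0    1    1    1    1    1
  a   0    1    1    1    2    2
  b   0    1    2    2    2    2
  c   0    1    2    2    2    3
  d   0    1    2    2    2    3
  c   0    1    2    2    2    3
LCS length = dp[6][5] = 3

3


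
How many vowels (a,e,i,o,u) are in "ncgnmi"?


Input: ncgnmi
Checking each character:
  'n' at position 0: consonant
  'c' at position 1: consonant
  'g' at position 2: consonant
  'n' at position 3: consonant
  'm' at position 4: consonant
  'i' at position 5: vowel (running total: 1)
Total vowels: 1

1


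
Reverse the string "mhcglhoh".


Input: mhcglhoh
Reading characters right to left:
  Position 7: 'h'
  Position 6: 'o'
  Position 5: 'h'
  Position 4: 'l'
  Position 3: 'g'
  Position 2: 'c'
  Position 1: 'h'
  Position 0: 'm'
Reversed: hohlgchm

hohlgchm


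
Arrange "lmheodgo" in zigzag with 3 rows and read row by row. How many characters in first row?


Zigzag "lmheodgo" into 3 rows:
Placing characters:
  'l' => row 0
  'm' => row 1
  'h' => row 2
  'e' => row 1
  'o' => row 0
  'd' => row 1
  'g' => row 2
  'o' => row 1
Rows:
  Row 0: "lo"
  Row 1: "medo"
  Row 2: "hg"
First row length: 2

2


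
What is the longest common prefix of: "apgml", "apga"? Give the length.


Words: apgml, apga
  Position 0: all 'a' => match
  Position 1: all 'p' => match
  Position 2: all 'g' => match
  Position 3: ('m', 'a') => mismatch, stop
LCP = "apg" (length 3)

3


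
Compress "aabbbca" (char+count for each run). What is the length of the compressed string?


Input: aabbbca
Runs:
  'a' x 2 => "a2"
  'b' x 3 => "b3"
  'c' x 1 => "c1"
  'a' x 1 => "a1"
Compressed: "a2b3c1a1"
Compressed length: 8

8


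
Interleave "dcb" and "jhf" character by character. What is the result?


Interleaving "dcb" and "jhf":
  Position 0: 'd' from first, 'j' from second => "dj"
  Position 1: 'c' from first, 'h' from second => "ch"
  Position 2: 'b' from first, 'f' from second => "bf"
Result: djchbf

djchbf


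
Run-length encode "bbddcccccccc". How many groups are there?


Input: bbddcccccccc
Scanning for consecutive runs:
  Group 1: 'b' x 2 (positions 0-1)
  Group 2: 'd' x 2 (positions 2-3)
  Group 3: 'c' x 8 (positions 4-11)
Total groups: 3

3


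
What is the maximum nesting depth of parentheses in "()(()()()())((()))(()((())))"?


Input: "()(()()()())((()))(()((())))"
Tracking depth:
  Position 0 '(': depth becomes 1
  Position 1 ')': depth becomes 0
  Position 2 '(': depth becomes 1
  Position 3 '(': depth becomes 2
  Position 4 ')': depth becomes 1
  Position 5 '(': depth becomes 2
  Position 6 ')': depth becomes 1
  Position 7 '(': depth becomes 2
  Position 8 ')': depth becomes 1
  Position 9 '(': depth becomes 2
  Position 10 ')': depth becomes 1
  Position 11 ')': depth becomes 0
  Position 12 '(': depth becomes 1
  Position 13 '(': depth becomes 2
  Position 14 '(': depth becomes 3
  Position 15 ')': depth becomes 2
  Position 16 ')': depth becomes 1
  Position 17 ')': depth becomes 0
  Position 18 '(': depth becomes 1
  Position 19 '(': depth becomes 2
  Position 20 ')': depth becomes 1
  Position 21 '(': depth becomes 2
  Position 22 '(': depth becomes 3
  Position 23 '(': depth becomes 4
  Position 24 ')': depth becomes 3
  Position 25 ')': depth becomes 2
  Position 26 ')': depth becomes 1
  Position 27 ')': depth becomes 0
Maximum depth reached: 4

4


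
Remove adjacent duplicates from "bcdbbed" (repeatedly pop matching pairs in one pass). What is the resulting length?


Input: bcdbbed
Stack-based adjacent duplicate removal:
  Read 'b': push. Stack: b
  Read 'c': push. Stack: bc
  Read 'd': push. Stack: bcd
  Read 'b': push. Stack: bcdb
  Read 'b': matches stack top 'b' => pop. Stack: bcd
  Read 'e': push. Stack: bcde
  Read 'd': push. Stack: bcded
Final stack: "bcded" (length 5)

5


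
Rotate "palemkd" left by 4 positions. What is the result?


Input: "palemkd", rotate left by 4
First 4 characters: "pale"
Remaining characters: "mkd"
Concatenate remaining + first: "mkd" + "pale" = "mkdpale"

mkdpale


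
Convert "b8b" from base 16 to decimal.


Input: "b8b" in base 16
Positional expansion:
  Digit 'b' (value 11) x 16^2 = 2816
  Digit '8' (value 8) x 16^1 = 128
  Digit 'b' (value 11) x 16^0 = 11
Sum = 2955

2955


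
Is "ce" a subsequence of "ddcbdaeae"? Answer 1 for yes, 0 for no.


Check if "ce" is a subsequence of "ddcbdaeae"
Greedy scan:
  Position 0 ('d'): no match needed
  Position 1 ('d'): no match needed
  Position 2 ('c'): matches sub[0] = 'c'
  Position 3 ('b'): no match needed
  Position 4 ('d'): no match needed
  Position 5 ('a'): no match needed
  Position 6 ('e'): matches sub[1] = 'e'
  Position 7 ('a'): no match needed
  Position 8 ('e'): no match needed
All 2 characters matched => is a subsequence

1


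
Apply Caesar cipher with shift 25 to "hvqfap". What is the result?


Caesar cipher: shift "hvqfap" by 25
  'h' (pos 7) + 25 = pos 6 = 'g'
  'v' (pos 21) + 25 = pos 20 = 'u'
  'q' (pos 16) + 25 = pos 15 = 'p'
  'f' (pos 5) + 25 = pos 4 = 'e'
  'a' (pos 0) + 25 = pos 25 = 'z'
  'p' (pos 15) + 25 = pos 14 = 'o'
Result: gupezo

gupezo


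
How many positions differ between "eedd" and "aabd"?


Comparing "eedd" and "aabd" position by position:
  Position 0: 'e' vs 'a' => DIFFER
  Position 1: 'e' vs 'a' => DIFFER
  Position 2: 'd' vs 'b' => DIFFER
  Position 3: 'd' vs 'd' => same
Positions that differ: 3

3


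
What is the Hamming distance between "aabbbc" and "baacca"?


Comparing "aabbbc" and "baacca" position by position:
  Position 0: 'a' vs 'b' => differ
  Position 1: 'a' vs 'a' => same
  Position 2: 'b' vs 'a' => differ
  Position 3: 'b' vs 'c' => differ
  Position 4: 'b' vs 'c' => differ
  Position 5: 'c' vs 'a' => differ
Total differences (Hamming distance): 5

5


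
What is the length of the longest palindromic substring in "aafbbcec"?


Input: "aafbbcec"
Checking substrings for palindromes:
  [5:8] "cec" (len 3) => palindrome
  [0:2] "aa" (len 2) => palindrome
  [3:5] "bb" (len 2) => palindrome
Longest palindromic substring: "cec" with length 3

3


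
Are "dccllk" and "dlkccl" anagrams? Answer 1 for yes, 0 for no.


Strings: "dccllk", "dlkccl"
Sorted first:  ccdkll
Sorted second: ccdkll
Sorted forms match => anagrams

1


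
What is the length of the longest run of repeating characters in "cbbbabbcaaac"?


Input: "cbbbabbcaaac"
Scanning for longest run:
  Position 1 ('b'): new char, reset run to 1
  Position 2 ('b'): continues run of 'b', length=2
  Position 3 ('b'): continues run of 'b', length=3
  Position 4 ('a'): new char, reset run to 1
  Position 5 ('b'): new char, reset run to 1
  Position 6 ('b'): continues run of 'b', length=2
  Position 7 ('c'): new char, reset run to 1
  Position 8 ('a'): new char, reset run to 1
  Position 9 ('a'): continues run of 'a', length=2
  Position 10 ('a'): continues run of 'a', length=3
  Position 11 ('c'): new char, reset run to 1
Longest run: 'b' with length 3

3


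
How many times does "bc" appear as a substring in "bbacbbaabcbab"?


Searching for "bc" in "bbacbbaabcbab"
Scanning each position:
  Position 0: "bb" => no
  Position 1: "ba" => no
  Position 2: "ac" => no
  Position 3: "cb" => no
  Position 4: "bb" => no
  Position 5: "ba" => no
  Position 6: "aa" => no
  Position 7: "ab" => no
  Position 8: "bc" => MATCH
  Position 9: "cb" => no
  Position 10: "ba" => no
  Position 11: "ab" => no
Total occurrences: 1

1


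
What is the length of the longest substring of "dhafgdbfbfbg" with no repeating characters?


Input: "dhafgdbfbfbg"
Sliding window (track last position of each char):
  Position 0 ('d'): window [0,0] length 1 -- new best
  Position 1 ('h'): window [0,1] length 2 -- new best
  Position 2 ('a'): window [0,2] length 3 -- new best
  Position 3 ('f'): window [0,3] length 4 -- new best
  Position 4 ('g'): window [0,4] length 5 -- new best
  Position 5 ('d'): repeat (last at 0), move window start to 1
  Position 5 ('d'): window [1,5] length 5
  Position 6 ('b'): window [1,6] length 6 -- new best
  Position 7 ('f'): repeat (last at 3), move window start to 4
  Position 7 ('f'): window [4,7] length 4
  Position 8 ('b'): repeat (last at 6), move window start to 7
  Position 8 ('b'): window [7,8] length 2
  Position 9 ('f'): repeat (last at 7), move window start to 8
  Position 9 ('f'): window [8,9] length 2
  Position 10 ('b'): repeat (last at 8), move window start to 9
  Position 10 ('b'): window [9,10] length 2
  Position 11 ('g'): window [9,11] length 3
Longest substring with no repeats: "hafgdb" with length 6

6


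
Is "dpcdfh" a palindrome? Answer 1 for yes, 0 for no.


Input: dpcdfh
Reversed: hfdcpd
  Compare pos 0 ('d') with pos 5 ('h'): MISMATCH
  Compare pos 1 ('p') with pos 4 ('f'): MISMATCH
  Compare pos 2 ('c') with pos 3 ('d'): MISMATCH
Result: not a palindrome

0


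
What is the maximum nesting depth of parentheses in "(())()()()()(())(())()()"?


Input: "(())()()()()(())(())()()"
Tracking depth:
  Position 0 '(': depth becomes 1
  Position 1 '(': depth becomes 2
  Position 2 ')': depth becomes 1
  Position 3 ')': depth becomes 0
  Position 4 '(': depth becomes 1
  Position 5 ')': depth becomes 0
  Position 6 '(': depth becomes 1
  Position 7 ')': depth becomes 0
  Position 8 '(': depth becomes 1
  Position 9 ')': depth becomes 0
  Position 10 '(': depth becomes 1
  Position 11 ')': depth becomes 0
  Position 12 '(': depth becomes 1
  Position 13 '(': depth becomes 2
  Position 14 ')': depth becomes 1
  Position 15 ')': depth becomes 0
  Position 16 '(': depth becomes 1
  Position 17 '(': depth becomes 2
  Position 18 ')': depth becomes 1
  Position 19 ')': depth becomes 0
  Position 20 '(': depth becomes 1
  Position 21 ')': depth becomes 0
  Position 22 '(': depth becomes 1
  Position 23 ')': depth becomes 0
Maximum depth reached: 2

2


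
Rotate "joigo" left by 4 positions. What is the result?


Input: "joigo", rotate left by 4
First 4 characters: "joig"
Remaining characters: "o"
Concatenate remaining + first: "o" + "joig" = "ojoig"

ojoig


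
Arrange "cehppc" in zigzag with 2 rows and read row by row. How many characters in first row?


Zigzag "cehppc" into 2 rows:
Placing characters:
  'c' => row 0
  'e' => row 1
  'h' => row 0
  'p' => row 1
  'p' => row 0
  'c' => row 1
Rows:
  Row 0: "chp"
  Row 1: "epc"
First row length: 3

3


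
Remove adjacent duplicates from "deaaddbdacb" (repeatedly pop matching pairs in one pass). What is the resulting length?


Input: deaaddbdacb
Stack-based adjacent duplicate removal:
  Read 'd': push. Stack: d
  Read 'e': push. Stack: de
  Read 'a': push. Stack: dea
  Read 'a': matches stack top 'a' => pop. Stack: de
  Read 'd': push. Stack: ded
  Read 'd': matches stack top 'd' => pop. Stack: de
  Read 'b': push. Stack: deb
  Read 'd': push. Stack: debd
  Read 'a': push. Stack: debda
  Read 'c': push. Stack: debdac
  Read 'b': push. Stack: debdacb
Final stack: "debdacb" (length 7)

7


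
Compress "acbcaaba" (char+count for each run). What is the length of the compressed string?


Input: acbcaaba
Runs:
  'a' x 1 => "a1"
  'c' x 1 => "c1"
  'b' x 1 => "b1"
  'c' x 1 => "c1"
  'a' x 2 => "a2"
  'b' x 1 => "b1"
  'a' x 1 => "a1"
Compressed: "a1c1b1c1a2b1a1"
Compressed length: 14

14


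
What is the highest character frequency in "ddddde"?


Input: ddddde
Character counts:
  'd': 5
  'e': 1
Maximum frequency: 5

5


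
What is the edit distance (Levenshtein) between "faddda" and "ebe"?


Computing edit distance: "faddda" -> "ebe"
DP table:
           e    b    e
      0    1    2    3
  f   1    1    2    3
  a   2    2    2    3
  d   3    3    3    3
  d   4    4    4    4
  d   5    5    5    5
  a   6    6    6    6
Edit distance = dp[6][3] = 6

6


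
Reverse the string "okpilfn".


Input: okpilfn
Reading characters right to left:
  Position 6: 'n'
  Position 5: 'f'
  Position 4: 'l'
  Position 3: 'i'
  Position 2: 'p'
  Position 1: 'k'
  Position 0: 'o'
Reversed: nflipko

nflipko


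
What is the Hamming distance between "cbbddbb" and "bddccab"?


Comparing "cbbddbb" and "bddccab" position by position:
  Position 0: 'c' vs 'b' => differ
  Position 1: 'b' vs 'd' => differ
  Position 2: 'b' vs 'd' => differ
  Position 3: 'd' vs 'c' => differ
  Position 4: 'd' vs 'c' => differ
  Position 5: 'b' vs 'a' => differ
  Position 6: 'b' vs 'b' => same
Total differences (Hamming distance): 6

6


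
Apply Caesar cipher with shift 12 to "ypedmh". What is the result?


Caesar cipher: shift "ypedmh" by 12
  'y' (pos 24) + 12 = pos 10 = 'k'
  'p' (pos 15) + 12 = pos 1 = 'b'
  'e' (pos 4) + 12 = pos 16 = 'q'
  'd' (pos 3) + 12 = pos 15 = 'p'
  'm' (pos 12) + 12 = pos 24 = 'y'
  'h' (pos 7) + 12 = pos 19 = 't'
Result: kbqpyt

kbqpyt


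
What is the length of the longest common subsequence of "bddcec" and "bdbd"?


LCS of "bddcec" and "bdbd"
DP table:
           b    d    b    d
      0    0    0    0    0
  b   0    1    1    1    1
  d   0    1    2    2    2
  d   0    1    2    2    3
  c   0    1    2    2    3
  e   0    1    2    2    3
  c   0    1    2    2    3
LCS length = dp[6][4] = 3

3


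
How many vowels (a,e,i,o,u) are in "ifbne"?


Input: ifbne
Checking each character:
  'i' at position 0: vowel (running total: 1)
  'f' at position 1: consonant
  'b' at position 2: consonant
  'n' at position 3: consonant
  'e' at position 4: vowel (running total: 2)
Total vowels: 2

2


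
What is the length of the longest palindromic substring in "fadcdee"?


Input: "fadcdee"
Checking substrings for palindromes:
  [2:5] "dcd" (len 3) => palindrome
  [5:7] "ee" (len 2) => palindrome
Longest palindromic substring: "dcd" with length 3

3


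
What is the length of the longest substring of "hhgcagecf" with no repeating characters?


Input: "hhgcagecf"
Sliding window (track last position of each char):
  Position 0 ('h'): window [0,0] length 1 -- new best
  Position 1 ('h'): repeat (last at 0), move window start to 1
  Position 1 ('h'): window [1,1] length 1
  Position 2 ('g'): window [1,2] length 2 -- new best
  Position 3 ('c'): window [1,3] length 3 -- new best
  Position 4 ('a'): window [1,4] length 4 -- new best
  Position 5 ('g'): repeat (last at 2), move window start to 3
  Position 5 ('g'): window [3,5] length 3
  Position 6 ('e'): window [3,6] length 4
  Position 7 ('c'): repeat (last at 3), move window start to 4
  Position 7 ('c'): window [4,7] length 4
  Position 8 ('f'): window [4,8] length 5 -- new best
Longest substring with no repeats: "agecf" with length 5

5


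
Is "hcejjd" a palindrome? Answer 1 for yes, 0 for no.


Input: hcejjd
Reversed: djjech
  Compare pos 0 ('h') with pos 5 ('d'): MISMATCH
  Compare pos 1 ('c') with pos 4 ('j'): MISMATCH
  Compare pos 2 ('e') with pos 3 ('j'): MISMATCH
Result: not a palindrome

0


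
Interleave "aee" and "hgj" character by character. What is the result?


Interleaving "aee" and "hgj":
  Position 0: 'a' from first, 'h' from second => "ah"
  Position 1: 'e' from first, 'g' from second => "eg"
  Position 2: 'e' from first, 'j' from second => "ej"
Result: ahegej

ahegej


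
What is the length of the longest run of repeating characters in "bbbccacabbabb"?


Input: "bbbccacabbabb"
Scanning for longest run:
  Position 1 ('b'): continues run of 'b', length=2
  Position 2 ('b'): continues run of 'b', length=3
  Position 3 ('c'): new char, reset run to 1
  Position 4 ('c'): continues run of 'c', length=2
  Position 5 ('a'): new char, reset run to 1
  Position 6 ('c'): new char, reset run to 1
  Position 7 ('a'): new char, reset run to 1
  Position 8 ('b'): new char, reset run to 1
  Position 9 ('b'): continues run of 'b', length=2
  Position 10 ('a'): new char, reset run to 1
  Position 11 ('b'): new char, reset run to 1
  Position 12 ('b'): continues run of 'b', length=2
Longest run: 'b' with length 3

3


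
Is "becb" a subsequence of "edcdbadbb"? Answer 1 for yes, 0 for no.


Check if "becb" is a subsequence of "edcdbadbb"
Greedy scan:
  Position 0 ('e'): no match needed
  Position 1 ('d'): no match needed
  Position 2 ('c'): no match needed
  Position 3 ('d'): no match needed
  Position 4 ('b'): matches sub[0] = 'b'
  Position 5 ('a'): no match needed
  Position 6 ('d'): no match needed
  Position 7 ('b'): no match needed
  Position 8 ('b'): no match needed
Only matched 1/4 characters => not a subsequence

0


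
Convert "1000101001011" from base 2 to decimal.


Input: "1000101001011" in base 2
Positional expansion:
  Digit '1' (value 1) x 2^12 = 4096
  Digit '0' (value 0) x 2^11 = 0
  Digit '0' (value 0) x 2^10 = 0
  Digit '0' (value 0) x 2^9 = 0
  Digit '1' (value 1) x 2^8 = 256
  Digit '0' (value 0) x 2^7 = 0
  Digit '1' (value 1) x 2^6 = 64
  Digit '0' (value 0) x 2^5 = 0
  Digit '0' (value 0) x 2^4 = 0
  Digit '1' (value 1) x 2^3 = 8
  Digit '0' (value 0) x 2^2 = 0
  Digit '1' (value 1) x 2^1 = 2
  Digit '1' (value 1) x 2^0 = 1
Sum = 4427

4427


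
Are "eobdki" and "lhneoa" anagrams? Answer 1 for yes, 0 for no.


Strings: "eobdki", "lhneoa"
Sorted first:  bdeiko
Sorted second: aehlno
Differ at position 0: 'b' vs 'a' => not anagrams

0


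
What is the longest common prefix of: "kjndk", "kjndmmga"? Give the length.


Words: kjndk, kjndmmga
  Position 0: all 'k' => match
  Position 1: all 'j' => match
  Position 2: all 'n' => match
  Position 3: all 'd' => match
  Position 4: ('k', 'm') => mismatch, stop
LCP = "kjnd" (length 4)

4


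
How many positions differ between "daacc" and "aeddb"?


Comparing "daacc" and "aeddb" position by position:
  Position 0: 'd' vs 'a' => DIFFER
  Position 1: 'a' vs 'e' => DIFFER
  Position 2: 'a' vs 'd' => DIFFER
  Position 3: 'c' vs 'd' => DIFFER
  Position 4: 'c' vs 'b' => DIFFER
Positions that differ: 5

5


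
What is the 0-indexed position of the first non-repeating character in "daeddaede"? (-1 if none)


Input: daeddaede
Character frequencies:
  'a': 2
  'd': 4
  'e': 3
Scanning left to right for freq == 1:
  Position 0 ('d'): freq=4, skip
  Position 1 ('a'): freq=2, skip
  Position 2 ('e'): freq=3, skip
  Position 3 ('d'): freq=4, skip
  Position 4 ('d'): freq=4, skip
  Position 5 ('a'): freq=2, skip
  Position 6 ('e'): freq=3, skip
  Position 7 ('d'): freq=4, skip
  Position 8 ('e'): freq=3, skip
  No unique character found => answer = -1

-1


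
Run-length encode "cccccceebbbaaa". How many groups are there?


Input: cccccceebbbaaa
Scanning for consecutive runs:
  Group 1: 'c' x 6 (positions 0-5)
  Group 2: 'e' x 2 (positions 6-7)
  Group 3: 'b' x 3 (positions 8-10)
  Group 4: 'a' x 3 (positions 11-13)
Total groups: 4

4


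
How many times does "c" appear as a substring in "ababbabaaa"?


Searching for "c" in "ababbabaaa"
Scanning each position:
  Position 0: "a" => no
  Position 1: "b" => no
  Position 2: "a" => no
  Position 3: "b" => no
  Position 4: "b" => no
  Position 5: "a" => no
  Position 6: "b" => no
  Position 7: "a" => no
  Position 8: "a" => no
  Position 9: "a" => no
Total occurrences: 0

0


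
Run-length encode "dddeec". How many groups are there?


Input: dddeec
Scanning for consecutive runs:
  Group 1: 'd' x 3 (positions 0-2)
  Group 2: 'e' x 2 (positions 3-4)
  Group 3: 'c' x 1 (positions 5-5)
Total groups: 3

3


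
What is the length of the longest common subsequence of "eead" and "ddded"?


LCS of "eead" and "ddded"
DP table:
           d    d    d    e    d
      0    0    0    0    0    0
  e   0    0    0    0    1    1
  e   0    0    0    0    1    1
  a   0    0    0    0    1    1
  d   0    1    1    1    1    2
LCS length = dp[4][5] = 2

2


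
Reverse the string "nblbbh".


Input: nblbbh
Reading characters right to left:
  Position 5: 'h'
  Position 4: 'b'
  Position 3: 'b'
  Position 2: 'l'
  Position 1: 'b'
  Position 0: 'n'
Reversed: hbblbn

hbblbn


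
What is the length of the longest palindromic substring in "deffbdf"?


Input: "deffbdf"
Checking substrings for palindromes:
  [2:4] "ff" (len 2) => palindrome
Longest palindromic substring: "ff" with length 2

2


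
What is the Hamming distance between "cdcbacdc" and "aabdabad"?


Comparing "cdcbacdc" and "aabdabad" position by position:
  Position 0: 'c' vs 'a' => differ
  Position 1: 'd' vs 'a' => differ
  Position 2: 'c' vs 'b' => differ
  Position 3: 'b' vs 'd' => differ
  Position 4: 'a' vs 'a' => same
  Position 5: 'c' vs 'b' => differ
  Position 6: 'd' vs 'a' => differ
  Position 7: 'c' vs 'd' => differ
Total differences (Hamming distance): 7

7


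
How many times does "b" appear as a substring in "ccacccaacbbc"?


Searching for "b" in "ccacccaacbbc"
Scanning each position:
  Position 0: "c" => no
  Position 1: "c" => no
  Position 2: "a" => no
  Position 3: "c" => no
  Position 4: "c" => no
  Position 5: "c" => no
  Position 6: "a" => no
  Position 7: "a" => no
  Position 8: "c" => no
  Position 9: "b" => MATCH
  Position 10: "b" => MATCH
  Position 11: "c" => no
Total occurrences: 2

2


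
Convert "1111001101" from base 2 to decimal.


Input: "1111001101" in base 2
Positional expansion:
  Digit '1' (value 1) x 2^9 = 512
  Digit '1' (value 1) x 2^8 = 256
  Digit '1' (value 1) x 2^7 = 128
  Digit '1' (value 1) x 2^6 = 64
  Digit '0' (value 0) x 2^5 = 0
  Digit '0' (value 0) x 2^4 = 0
  Digit '1' (value 1) x 2^3 = 8
  Digit '1' (value 1) x 2^2 = 4
  Digit '0' (value 0) x 2^1 = 0
  Digit '1' (value 1) x 2^0 = 1
Sum = 973

973


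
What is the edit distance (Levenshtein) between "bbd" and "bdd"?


Computing edit distance: "bbd" -> "bdd"
DP table:
           b    d    d
      0    1    2    3
  b   1    0    1    2
  b   2    1    1    2
  d   3    2    1    1
Edit distance = dp[3][3] = 1

1


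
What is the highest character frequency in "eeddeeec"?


Input: eeddeeec
Character counts:
  'c': 1
  'd': 2
  'e': 5
Maximum frequency: 5

5


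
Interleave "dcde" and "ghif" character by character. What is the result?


Interleaving "dcde" and "ghif":
  Position 0: 'd' from first, 'g' from second => "dg"
  Position 1: 'c' from first, 'h' from second => "ch"
  Position 2: 'd' from first, 'i' from second => "di"
  Position 3: 'e' from first, 'f' from second => "ef"
Result: dgchdief

dgchdief


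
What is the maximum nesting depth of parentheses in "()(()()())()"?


Input: "()(()()())()"
Tracking depth:
  Position 0 '(': depth becomes 1
  Position 1 ')': depth becomes 0
  Position 2 '(': depth becomes 1
  Position 3 '(': depth becomes 2
  Position 4 ')': depth becomes 1
  Position 5 '(': depth becomes 2
  Position 6 ')': depth becomes 1
  Position 7 '(': depth becomes 2
  Position 8 ')': depth becomes 1
  Position 9 ')': depth becomes 0
  Position 10 '(': depth becomes 1
  Position 11 ')': depth becomes 0
Maximum depth reached: 2

2


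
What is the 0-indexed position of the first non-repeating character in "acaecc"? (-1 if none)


Input: acaecc
Character frequencies:
  'a': 2
  'c': 3
  'e': 1
Scanning left to right for freq == 1:
  Position 0 ('a'): freq=2, skip
  Position 1 ('c'): freq=3, skip
  Position 2 ('a'): freq=2, skip
  Position 3 ('e'): unique! => answer = 3

3


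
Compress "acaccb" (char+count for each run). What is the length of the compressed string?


Input: acaccb
Runs:
  'a' x 1 => "a1"
  'c' x 1 => "c1"
  'a' x 1 => "a1"
  'c' x 2 => "c2"
  'b' x 1 => "b1"
Compressed: "a1c1a1c2b1"
Compressed length: 10

10


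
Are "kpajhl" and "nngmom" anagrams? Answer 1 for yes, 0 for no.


Strings: "kpajhl", "nngmom"
Sorted first:  ahjklp
Sorted second: gmmnno
Differ at position 0: 'a' vs 'g' => not anagrams

0


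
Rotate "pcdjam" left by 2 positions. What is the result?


Input: "pcdjam", rotate left by 2
First 2 characters: "pc"
Remaining characters: "djam"
Concatenate remaining + first: "djam" + "pc" = "djampc"

djampc


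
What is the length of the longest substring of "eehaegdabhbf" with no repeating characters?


Input: "eehaegdabhbf"
Sliding window (track last position of each char):
  Position 0 ('e'): window [0,0] length 1 -- new best
  Position 1 ('e'): repeat (last at 0), move window start to 1
  Position 1 ('e'): window [1,1] length 1
  Position 2 ('h'): window [1,2] length 2 -- new best
  Position 3 ('a'): window [1,3] length 3 -- new best
  Position 4 ('e'): repeat (last at 1), move window start to 2
  Position 4 ('e'): window [2,4] length 3
  Position 5 ('g'): window [2,5] length 4 -- new best
  Position 6 ('d'): window [2,6] length 5 -- new best
  Position 7 ('a'): repeat (last at 3), move window start to 4
  Position 7 ('a'): window [4,7] length 4
  Position 8 ('b'): window [4,8] length 5
  Position 9 ('h'): window [4,9] length 6 -- new best
  Position 10 ('b'): repeat (last at 8), move window start to 9
  Position 10 ('b'): window [9,10] length 2
  Position 11 ('f'): window [9,11] length 3
Longest substring with no repeats: "egdabh" with length 6

6


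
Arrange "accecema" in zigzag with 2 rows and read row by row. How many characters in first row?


Zigzag "accecema" into 2 rows:
Placing characters:
  'a' => row 0
  'c' => row 1
  'c' => row 0
  'e' => row 1
  'c' => row 0
  'e' => row 1
  'm' => row 0
  'a' => row 1
Rows:
  Row 0: "accm"
  Row 1: "ceea"
First row length: 4

4


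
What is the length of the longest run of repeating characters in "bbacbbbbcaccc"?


Input: "bbacbbbbcaccc"
Scanning for longest run:
  Position 1 ('b'): continues run of 'b', length=2
  Position 2 ('a'): new char, reset run to 1
  Position 3 ('c'): new char, reset run to 1
  Position 4 ('b'): new char, reset run to 1
  Position 5 ('b'): continues run of 'b', length=2
  Position 6 ('b'): continues run of 'b', length=3
  Position 7 ('b'): continues run of 'b', length=4
  Position 8 ('c'): new char, reset run to 1
  Position 9 ('a'): new char, reset run to 1
  Position 10 ('c'): new char, reset run to 1
  Position 11 ('c'): continues run of 'c', length=2
  Position 12 ('c'): continues run of 'c', length=3
Longest run: 'b' with length 4

4


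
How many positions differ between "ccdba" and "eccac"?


Comparing "ccdba" and "eccac" position by position:
  Position 0: 'c' vs 'e' => DIFFER
  Position 1: 'c' vs 'c' => same
  Position 2: 'd' vs 'c' => DIFFER
  Position 3: 'b' vs 'a' => DIFFER
  Position 4: 'a' vs 'c' => DIFFER
Positions that differ: 4

4


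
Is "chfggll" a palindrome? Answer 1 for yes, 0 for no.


Input: chfggll
Reversed: llggfhc
  Compare pos 0 ('c') with pos 6 ('l'): MISMATCH
  Compare pos 1 ('h') with pos 5 ('l'): MISMATCH
  Compare pos 2 ('f') with pos 4 ('g'): MISMATCH
Result: not a palindrome

0


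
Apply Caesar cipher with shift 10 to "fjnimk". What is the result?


Caesar cipher: shift "fjnimk" by 10
  'f' (pos 5) + 10 = pos 15 = 'p'
  'j' (pos 9) + 10 = pos 19 = 't'
  'n' (pos 13) + 10 = pos 23 = 'x'
  'i' (pos 8) + 10 = pos 18 = 's'
  'm' (pos 12) + 10 = pos 22 = 'w'
  'k' (pos 10) + 10 = pos 20 = 'u'
Result: ptxswu

ptxswu


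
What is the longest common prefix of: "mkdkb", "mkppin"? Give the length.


Words: mkdkb, mkppin
  Position 0: all 'm' => match
  Position 1: all 'k' => match
  Position 2: ('d', 'p') => mismatch, stop
LCP = "mk" (length 2)

2


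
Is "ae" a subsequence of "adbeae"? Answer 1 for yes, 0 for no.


Check if "ae" is a subsequence of "adbeae"
Greedy scan:
  Position 0 ('a'): matches sub[0] = 'a'
  Position 1 ('d'): no match needed
  Position 2 ('b'): no match needed
  Position 3 ('e'): matches sub[1] = 'e'
  Position 4 ('a'): no match needed
  Position 5 ('e'): no match needed
All 2 characters matched => is a subsequence

1


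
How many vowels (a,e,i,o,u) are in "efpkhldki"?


Input: efpkhldki
Checking each character:
  'e' at position 0: vowel (running total: 1)
  'f' at position 1: consonant
  'p' at position 2: consonant
  'k' at position 3: consonant
  'h' at position 4: consonant
  'l' at position 5: consonant
  'd' at position 6: consonant
  'k' at position 7: consonant
  'i' at position 8: vowel (running total: 2)
Total vowels: 2

2


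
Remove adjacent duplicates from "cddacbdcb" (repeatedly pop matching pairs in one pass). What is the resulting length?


Input: cddacbdcb
Stack-based adjacent duplicate removal:
  Read 'c': push. Stack: c
  Read 'd': push. Stack: cd
  Read 'd': matches stack top 'd' => pop. Stack: c
  Read 'a': push. Stack: ca
  Read 'c': push. Stack: cac
  Read 'b': push. Stack: cacb
  Read 'd': push. Stack: cacbd
  Read 'c': push. Stack: cacbdc
  Read 'b': push. Stack: cacbdcb
Final stack: "cacbdcb" (length 7)

7


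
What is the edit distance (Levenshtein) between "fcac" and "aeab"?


Computing edit distance: "fcac" -> "aeab"
DP table:
           a    e    a    b
      0    1    2    3    4
  f   1    1    2    3    4
  c   2    2    2    3    4
  a   3    2    3    2    3
  c   4    3    3    3    3
Edit distance = dp[4][4] = 3

3


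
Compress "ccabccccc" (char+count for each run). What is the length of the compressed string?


Input: ccabccccc
Runs:
  'c' x 2 => "c2"
  'a' x 1 => "a1"
  'b' x 1 => "b1"
  'c' x 5 => "c5"
Compressed: "c2a1b1c5"
Compressed length: 8

8


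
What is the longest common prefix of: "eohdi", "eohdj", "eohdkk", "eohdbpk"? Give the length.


Words: eohdi, eohdj, eohdkk, eohdbpk
  Position 0: all 'e' => match
  Position 1: all 'o' => match
  Position 2: all 'h' => match
  Position 3: all 'd' => match
  Position 4: ('i', 'j', 'k', 'b') => mismatch, stop
LCP = "eohd" (length 4)

4


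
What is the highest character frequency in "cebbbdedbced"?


Input: cebbbdedbced
Character counts:
  'b': 4
  'c': 2
  'd': 3
  'e': 3
Maximum frequency: 4

4


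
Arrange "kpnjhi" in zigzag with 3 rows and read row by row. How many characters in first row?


Zigzag "kpnjhi" into 3 rows:
Placing characters:
  'k' => row 0
  'p' => row 1
  'n' => row 2
  'j' => row 1
  'h' => row 0
  'i' => row 1
Rows:
  Row 0: "kh"
  Row 1: "pji"
  Row 2: "n"
First row length: 2

2


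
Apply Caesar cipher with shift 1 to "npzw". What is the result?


Caesar cipher: shift "npzw" by 1
  'n' (pos 13) + 1 = pos 14 = 'o'
  'p' (pos 15) + 1 = pos 16 = 'q'
  'z' (pos 25) + 1 = pos 0 = 'a'
  'w' (pos 22) + 1 = pos 23 = 'x'
Result: oqax

oqax


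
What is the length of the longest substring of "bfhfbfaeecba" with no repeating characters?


Input: "bfhfbfaeecba"
Sliding window (track last position of each char):
  Position 0 ('b'): window [0,0] length 1 -- new best
  Position 1 ('f'): window [0,1] length 2 -- new best
  Position 2 ('h'): window [0,2] length 3 -- new best
  Position 3 ('f'): repeat (last at 1), move window start to 2
  Position 3 ('f'): window [2,3] length 2
  Position 4 ('b'): window [2,4] length 3
  Position 5 ('f'): repeat (last at 3), move window start to 4
  Position 5 ('f'): window [4,5] length 2
  Position 6 ('a'): window [4,6] length 3
  Position 7 ('e'): window [4,7] length 4 -- new best
  Position 8 ('e'): repeat (last at 7), move window start to 8
  Position 8 ('e'): window [8,8] length 1
  Position 9 ('c'): window [8,9] length 2
  Position 10 ('b'): window [8,10] length 3
  Position 11 ('a'): window [8,11] length 4
Longest substring with no repeats: "bfae" with length 4

4


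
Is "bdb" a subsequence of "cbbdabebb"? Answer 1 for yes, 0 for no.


Check if "bdb" is a subsequence of "cbbdabebb"
Greedy scan:
  Position 0 ('c'): no match needed
  Position 1 ('b'): matches sub[0] = 'b'
  Position 2 ('b'): no match needed
  Position 3 ('d'): matches sub[1] = 'd'
  Position 4 ('a'): no match needed
  Position 5 ('b'): matches sub[2] = 'b'
  Position 6 ('e'): no match needed
  Position 7 ('b'): no match needed
  Position 8 ('b'): no match needed
All 3 characters matched => is a subsequence

1


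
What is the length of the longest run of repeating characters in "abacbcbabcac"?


Input: "abacbcbabcac"
Scanning for longest run:
  Position 1 ('b'): new char, reset run to 1
  Position 2 ('a'): new char, reset run to 1
  Position 3 ('c'): new char, reset run to 1
  Position 4 ('b'): new char, reset run to 1
  Position 5 ('c'): new char, reset run to 1
  Position 6 ('b'): new char, reset run to 1
  Position 7 ('a'): new char, reset run to 1
  Position 8 ('b'): new char, reset run to 1
  Position 9 ('c'): new char, reset run to 1
  Position 10 ('a'): new char, reset run to 1
  Position 11 ('c'): new char, reset run to 1
Longest run: 'a' with length 1

1


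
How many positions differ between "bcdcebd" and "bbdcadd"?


Comparing "bcdcebd" and "bbdcadd" position by position:
  Position 0: 'b' vs 'b' => same
  Position 1: 'c' vs 'b' => DIFFER
  Position 2: 'd' vs 'd' => same
  Position 3: 'c' vs 'c' => same
  Position 4: 'e' vs 'a' => DIFFER
  Position 5: 'b' vs 'd' => DIFFER
  Position 6: 'd' vs 'd' => same
Positions that differ: 3

3


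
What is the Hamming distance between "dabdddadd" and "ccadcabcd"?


Comparing "dabdddadd" and "ccadcabcd" position by position:
  Position 0: 'd' vs 'c' => differ
  Position 1: 'a' vs 'c' => differ
  Position 2: 'b' vs 'a' => differ
  Position 3: 'd' vs 'd' => same
  Position 4: 'd' vs 'c' => differ
  Position 5: 'd' vs 'a' => differ
  Position 6: 'a' vs 'b' => differ
  Position 7: 'd' vs 'c' => differ
  Position 8: 'd' vs 'd' => same
Total differences (Hamming distance): 7

7


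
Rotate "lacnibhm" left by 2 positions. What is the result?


Input: "lacnibhm", rotate left by 2
First 2 characters: "la"
Remaining characters: "cnibhm"
Concatenate remaining + first: "cnibhm" + "la" = "cnibhmla"

cnibhmla


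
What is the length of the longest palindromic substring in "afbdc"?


Input: "afbdc"
Checking substrings for palindromes:
  No multi-char palindromic substrings found
Longest palindromic substring: "a" with length 1

1
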